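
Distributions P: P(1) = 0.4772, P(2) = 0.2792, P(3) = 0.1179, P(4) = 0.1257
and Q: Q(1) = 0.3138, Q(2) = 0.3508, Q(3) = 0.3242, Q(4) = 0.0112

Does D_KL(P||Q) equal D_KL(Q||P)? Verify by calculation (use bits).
D_KL(P||Q) = 0.4631 bits, D_KL(Q||P) = 0.3598 bits. No — D_KL(P||Q) ≠ D_KL(Q||P) for this pair.

D_KL(P||Q) = Σ P(x) log₂(P(x)/Q(x))

Computing term by term:
  P(1)·log₂(P(1)/Q(1)) = 0.4772·log₂(0.4772/0.3138) = 0.28859
  P(2)·log₂(P(2)/Q(2)) = 0.2792·log₂(0.2792/0.3508) = -0.09195
  P(3)·log₂(P(3)/Q(3)) = 0.1179·log₂(0.1179/0.3242) = -0.17205
  P(4)·log₂(P(4)/Q(4)) = 0.1257·log₂(0.1257/0.0112) = 0.43849

D_KL(P||Q) = 0.28859 - 0.09195 - 0.17205 + 0.43849 = 0.46308 ≈ 0.4631 bits

D_KL(Q||P) = Σ Q(x) log₂(Q(x)/P(x))

Computing term by term:
  Q(1)·log₂(Q(1)/P(1)) = 0.3138·log₂(0.3138/0.4772) = -0.18977
  Q(2)·log₂(Q(2)/P(2)) = 0.3508·log₂(0.3508/0.2792) = 0.11554
  Q(3)·log₂(Q(3)/P(3)) = 0.3242·log₂(0.3242/0.1179) = 0.47311
  Q(4)·log₂(Q(4)/P(4)) = 0.0112·log₂(0.0112/0.1257) = -0.03907

D_KL(Q||P) = -0.18977 + 0.11554 + 0.47311 - 0.03907 = 0.35981 ≈ 0.3598 bits

These are NOT equal (difference: 0.1033 bits). KL divergence is asymmetric: D_KL(P||Q) ≠ D_KL(Q||P) in general.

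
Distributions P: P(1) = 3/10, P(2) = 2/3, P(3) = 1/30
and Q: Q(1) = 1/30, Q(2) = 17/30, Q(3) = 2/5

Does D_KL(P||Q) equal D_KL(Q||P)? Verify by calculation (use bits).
D_KL(P||Q) = 0.9878 bits, D_KL(Q||P) = 1.1955 bits. No — D_KL(P||Q) ≠ D_KL(Q||P) for this pair.

D_KL(P||Q) = Σ P(x) log₂(P(x)/Q(x))

Computing term by term:
  P(1)·log₂(P(1)/Q(1)) = (3/10)·log₂((3/10)/(1/30)) = 0.95098
  P(2)·log₂(P(2)/Q(2)) = (2/3)·log₂((2/3)/(17/30)) = 0.15631
  P(3)·log₂(P(3)/Q(3)) = (1/30)·log₂((1/30)/(2/5)) = -0.11950

D_KL(P||Q) = 0.95098 + 0.15631 - 0.11950 = 0.98779 ≈ 0.9878 bits

D_KL(Q||P) = Σ Q(x) log₂(Q(x)/P(x))

Computing term by term:
  Q(1)·log₂(Q(1)/P(1)) = (1/30)·log₂((1/30)/(3/10)) = -0.10566
  Q(2)·log₂(Q(2)/P(2)) = (17/30)·log₂((17/30)/(2/3)) = -0.13286
  Q(3)·log₂(Q(3)/P(3)) = (2/5)·log₂((2/5)/(1/30)) = 1.43399

D_KL(Q||P) = -0.10566 - 0.13286 + 1.43399 = 1.19547 ≈ 1.1955 bits

These are NOT equal (difference: 0.2077 bits). KL divergence is asymmetric: D_KL(P||Q) ≠ D_KL(Q||P) in general.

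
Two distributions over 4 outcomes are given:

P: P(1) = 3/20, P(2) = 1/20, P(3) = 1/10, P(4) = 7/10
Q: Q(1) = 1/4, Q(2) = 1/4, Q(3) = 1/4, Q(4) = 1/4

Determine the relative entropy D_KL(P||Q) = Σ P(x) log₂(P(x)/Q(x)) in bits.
0.6810 bits

D_KL(P||Q) = Σ P(x) log₂(P(x)/Q(x))

Computing term by term:
  P(1)·log₂(P(1)/Q(1)) = (3/20)·log₂((3/20)/(1/4)) = -0.11054
  P(2)·log₂(P(2)/Q(2)) = (1/20)·log₂((1/20)/(1/4)) = -0.11610
  P(3)·log₂(P(3)/Q(3)) = (1/10)·log₂((1/10)/(1/4)) = -0.13219
  P(4)·log₂(P(4)/Q(4)) = (7/10)·log₂((7/10)/(1/4)) = 1.03980

D_KL(P||Q) = -0.11054 - 0.11610 - 0.13219 + 1.03980 = 0.68097 ≈ 0.6810 bits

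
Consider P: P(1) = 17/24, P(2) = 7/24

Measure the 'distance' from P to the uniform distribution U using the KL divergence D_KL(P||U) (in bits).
0.1291 bits

U(i) = 1/2 for all i

D_KL(P||U) = Σ P(x) log₂(P(x) / (1/2))
           = Σ P(x) log₂(P(x)) + log₂(2)
           = log₂(2) - H(P)

H(P) = -Σ P(x) log₂(P(x)):
  -P(1)·log₂(P(1)) = -(17/24)·log₂(17/24) = 0.35240
  -P(2)·log₂(P(2)) = -(7/24)·log₂(7/24) = 0.51847
H(P) = 0.35240 + 0.51847 = 0.87087 bits

log₂(2) = 1.00000 bits

D_KL(P||U) = 1.00000 - 0.87087 = 0.12913 ≈ 0.1291 bits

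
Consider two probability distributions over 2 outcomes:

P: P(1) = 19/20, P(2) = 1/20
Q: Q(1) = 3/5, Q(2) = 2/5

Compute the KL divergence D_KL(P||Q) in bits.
0.4798 bits

D_KL(P||Q) = Σ P(x) log₂(P(x)/Q(x))

Computing term by term:
  P(1)·log₂(P(1)/Q(1)) = (19/20)·log₂((19/20)/(3/5)) = 0.62982
  P(2)·log₂(P(2)/Q(2)) = (1/20)·log₂((1/20)/(2/5)) = -0.15000

D_KL(P||Q) = 0.62982 - 0.15000 = 0.47982 ≈ 0.4798 bits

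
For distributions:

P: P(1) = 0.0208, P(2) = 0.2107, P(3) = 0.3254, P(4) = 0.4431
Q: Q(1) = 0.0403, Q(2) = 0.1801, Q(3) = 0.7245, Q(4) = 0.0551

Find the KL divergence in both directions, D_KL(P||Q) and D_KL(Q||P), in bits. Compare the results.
D_KL(P||Q) = 0.9847 bits, D_KL(Q||P) = 0.6686 bits. D_KL(P||Q) is larger than D_KL(Q||P) by 0.3161 bits; the two directions differ.

D_KL(P||Q) = Σ P(x) log₂(P(x)/Q(x))

Computing term by term:
  P(1)·log₂(P(1)/Q(1)) = 0.0208·log₂(0.0208/0.0403) = -0.01985
  P(2)·log₂(P(2)/Q(2)) = 0.2107·log₂(0.2107/0.1801) = 0.04770
  P(3)·log₂(P(3)/Q(3)) = 0.3254·log₂(0.3254/0.7245) = -0.37576
  P(4)·log₂(P(4)/Q(4)) = 0.4431·log₂(0.4431/0.0551) = 1.33263

D_KL(P||Q) = -0.01985 + 0.04770 - 0.37576 + 1.33263 = 0.98472 ≈ 0.9847 bits

D_KL(Q||P) = Σ Q(x) log₂(Q(x)/P(x))

Computing term by term:
  Q(1)·log₂(Q(1)/P(1)) = 0.0403·log₂(0.0403/0.0208) = 0.03845
  Q(2)·log₂(Q(2)/P(2)) = 0.1801·log₂(0.1801/0.2107) = -0.04077
  Q(3)·log₂(Q(3)/P(3)) = 0.7245·log₂(0.7245/0.3254) = 0.83663
  Q(4)·log₂(Q(4)/P(4)) = 0.0551·log₂(0.0551/0.4431) = -0.16571

D_KL(Q||P) = 0.03845 - 0.04077 + 0.83663 - 0.16571 = 0.66860 ≈ 0.6686 bits

These are NOT equal (difference: 0.3161 bits). KL divergence is asymmetric: D_KL(P||Q) ≠ D_KL(Q||P) in general.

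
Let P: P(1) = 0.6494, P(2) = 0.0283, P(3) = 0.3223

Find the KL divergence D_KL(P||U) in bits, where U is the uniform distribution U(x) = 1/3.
0.5085 bits

U(i) = 1/3 for all i

D_KL(P||U) = Σ P(x) log₂(P(x) / (1/3))
           = Σ P(x) log₂(P(x)) + log₂(3)
           = log₂(3) - H(P)

H(P) = -Σ P(x) log₂(P(x)):
  -P(1)·log₂(P(1)) = -(0.6494)·log₂(0.6494) = 0.40446
  -P(2)·log₂(P(2)) = -(0.0283)·log₂(0.0283) = 0.14555
  -P(3)·log₂(P(3)) = -(0.3223)·log₂(0.3223) = 0.52648
H(P) = 0.40446 + 0.14555 + 0.52648 = 1.07649 bits

log₂(3) = 1.58496 bits

D_KL(P||U) = 1.58496 - 1.07649 = 0.50847 ≈ 0.5085 bits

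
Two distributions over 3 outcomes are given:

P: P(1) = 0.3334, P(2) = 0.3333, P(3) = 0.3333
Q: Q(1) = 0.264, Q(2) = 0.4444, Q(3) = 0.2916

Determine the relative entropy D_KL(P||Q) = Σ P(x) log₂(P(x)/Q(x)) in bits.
0.0382 bits

D_KL(P||Q) = Σ P(x) log₂(P(x)/Q(x))

Computing term by term:
  P(1)·log₂(P(1)/Q(1)) = 0.3334·log₂(0.3334/0.264) = 0.11226
  P(2)·log₂(P(2)/Q(2)) = 0.3333·log₂(0.3333/0.4444) = -0.13833
  P(3)·log₂(P(3)/Q(3)) = 0.3333·log₂(0.3333/0.2916) = 0.06427

D_KL(P||Q) = 0.11226 - 0.13833 + 0.06427 = 0.03820 ≈ 0.0382 bits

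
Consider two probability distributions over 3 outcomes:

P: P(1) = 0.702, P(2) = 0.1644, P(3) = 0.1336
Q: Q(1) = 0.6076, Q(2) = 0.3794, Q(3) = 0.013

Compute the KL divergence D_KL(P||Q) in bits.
0.3970 bits

D_KL(P||Q) = Σ P(x) log₂(P(x)/Q(x))

Computing term by term:
  P(1)·log₂(P(1)/Q(1)) = 0.702·log₂(0.702/0.6076) = 0.14626
  P(2)·log₂(P(2)/Q(2)) = 0.1644·log₂(0.1644/0.3794) = -0.19835
  P(3)·log₂(P(3)/Q(3)) = 0.1336·log₂(0.1336/0.013) = 0.44907

D_KL(P||Q) = 0.14626 - 0.19835 + 0.44907 = 0.39698 ≈ 0.3970 bits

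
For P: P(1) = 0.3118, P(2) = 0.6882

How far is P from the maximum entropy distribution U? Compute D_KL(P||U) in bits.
0.1048 bits

U(i) = 1/2 for all i

D_KL(P||U) = Σ P(x) log₂(P(x) / (1/2))
           = Σ P(x) log₂(P(x)) + log₂(2)
           = log₂(2) - H(P)

H(P) = -Σ P(x) log₂(P(x)):
  -P(1)·log₂(P(1)) = -(0.3118)·log₂(0.3118) = 0.52423
  -P(2)·log₂(P(2)) = -(0.6882)·log₂(0.6882) = 0.37101
H(P) = 0.52423 + 0.37101 = 0.89524 bits

log₂(2) = 1.00000 bits

D_KL(P||U) = 1.00000 - 0.89524 = 0.10476 ≈ 0.1048 bits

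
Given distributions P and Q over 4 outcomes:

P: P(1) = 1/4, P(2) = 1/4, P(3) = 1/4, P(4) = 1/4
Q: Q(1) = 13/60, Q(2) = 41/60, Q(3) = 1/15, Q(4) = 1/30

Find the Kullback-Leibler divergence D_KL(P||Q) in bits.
0.8924 bits

D_KL(P||Q) = Σ P(x) log₂(P(x)/Q(x))

Computing term by term:
  P(1)·log₂(P(1)/Q(1)) = (1/4)·log₂((1/4)/(13/60)) = 0.05161
  P(2)·log₂(P(2)/Q(2)) = (1/4)·log₂((1/4)/(41/60)) = -0.36267
  P(3)·log₂(P(3)/Q(3)) = (1/4)·log₂((1/4)/(1/15)) = 0.47672
  P(4)·log₂(P(4)/Q(4)) = (1/4)·log₂((1/4)/(1/30)) = 0.72672

D_KL(P||Q) = 0.05161 - 0.36267 + 0.47672 + 0.72672 = 0.89238 ≈ 0.8924 bits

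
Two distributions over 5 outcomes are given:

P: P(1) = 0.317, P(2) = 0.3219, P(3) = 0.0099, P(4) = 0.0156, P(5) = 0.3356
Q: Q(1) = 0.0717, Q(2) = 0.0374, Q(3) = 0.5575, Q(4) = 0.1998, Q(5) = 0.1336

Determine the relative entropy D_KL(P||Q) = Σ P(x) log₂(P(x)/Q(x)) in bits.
2.0104 bits

D_KL(P||Q) = Σ P(x) log₂(P(x)/Q(x))

Computing term by term:
  P(1)·log₂(P(1)/Q(1)) = 0.317·log₂(0.317/0.0717) = 0.67979
  P(2)·log₂(P(2)/Q(2)) = 0.3219·log₂(0.3219/0.0374) = 0.99966
  P(3)·log₂(P(3)/Q(3)) = 0.0099·log₂(0.0099/0.5575) = -0.05757
  P(4)·log₂(P(4)/Q(4)) = 0.0156·log₂(0.0156/0.1998) = -0.05739
  P(5)·log₂(P(5)/Q(5)) = 0.3356·log₂(0.3356/0.1336) = 0.44595

D_KL(P||Q) = 0.67979 + 0.99966 - 0.05757 - 0.05739 + 0.44595 = 2.01044 ≈ 2.0104 bits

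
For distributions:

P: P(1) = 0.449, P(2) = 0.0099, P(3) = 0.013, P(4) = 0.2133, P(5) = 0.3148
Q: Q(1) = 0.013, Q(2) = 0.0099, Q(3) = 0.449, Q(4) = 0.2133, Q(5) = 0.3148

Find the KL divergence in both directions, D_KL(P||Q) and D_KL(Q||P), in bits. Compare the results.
D_KL(P||Q) = 2.2280 bits, D_KL(Q||P) = 2.2280 bits. The two directions give exactly the same value for this pair.

D_KL(P||Q) = Σ P(x) log₂(P(x)/Q(x))

Computing term by term:
  P(1)·log₂(P(1)/Q(1)) = 0.449·log₂(0.449/0.013) = 2.29445
  P(2)·log₂(P(2)/Q(2)) = 0.0099·log₂(0.0099/0.0099) = 0.00000
  P(3)·log₂(P(3)/Q(3)) = 0.013·log₂(0.013/0.449) = -0.06643
  P(4)·log₂(P(4)/Q(4)) = 0.2133·log₂(0.2133/0.2133) = 0.00000
  P(5)·log₂(P(5)/Q(5)) = 0.3148·log₂(0.3148/0.3148) = 0.00000

D_KL(P||Q) = 2.29445 + 0.00000 - 0.06643 + 0.00000 + 0.00000 = 2.22802 ≈ 2.2280 bits

D_KL(Q||P) = Σ Q(x) log₂(Q(x)/P(x))

Computing term by term:
  Q(1)·log₂(Q(1)/P(1)) = 0.013·log₂(0.013/0.449) = -0.06643
  Q(2)·log₂(Q(2)/P(2)) = 0.0099·log₂(0.0099/0.0099) = 0.00000
  Q(3)·log₂(Q(3)/P(3)) = 0.449·log₂(0.449/0.013) = 2.29445
  Q(4)·log₂(Q(4)/P(4)) = 0.2133·log₂(0.2133/0.2133) = 0.00000
  Q(5)·log₂(Q(5)/P(5)) = 0.3148·log₂(0.3148/0.3148) = 0.00000

D_KL(Q||P) = -0.06643 + 0.00000 + 2.29445 + 0.00000 + 0.00000 = 2.22802 ≈ 2.2280 bits

These ARE equal here. Q is P with outcomes relabeled (Q(1) = P(3), Q(3) = P(1)) by a relabeling that is its own inverse, so the two sums contain exactly the same terms in a different order. This is a special case — KL divergence is not symmetric in general: D_KL(P||Q) ≠ D_KL(Q||P) for most P, Q.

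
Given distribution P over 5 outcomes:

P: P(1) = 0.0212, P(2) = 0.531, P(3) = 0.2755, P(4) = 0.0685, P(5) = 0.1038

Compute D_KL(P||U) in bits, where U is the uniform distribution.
0.6026 bits

U(i) = 1/5 for all i

D_KL(P||U) = Σ P(x) log₂(P(x) / (1/5))
           = Σ P(x) log₂(P(x)) + log₂(5)
           = log₂(5) - H(P)

H(P) = -Σ P(x) log₂(P(x)):
  -P(1)·log₂(P(1)) = -(0.0212)·log₂(0.0212) = 0.11787
  -P(2)·log₂(P(2)) = -(0.531)·log₂(0.531) = 0.48492
  -P(3)·log₂(P(3)) = -(0.2755)·log₂(0.2755) = 0.51240
  -P(4)·log₂(P(4)) = -(0.0685)·log₂(0.0685) = 0.26494
  -P(5)·log₂(P(5)) = -(0.1038)·log₂(0.1038) = 0.33923
H(P) = 0.11787 + 0.48492 + 0.51240 + 0.26494 + 0.33923 = 1.71936 bits

log₂(5) = 2.32193 bits

D_KL(P||U) = 2.32193 - 1.71936 = 0.60257 ≈ 0.6026 bits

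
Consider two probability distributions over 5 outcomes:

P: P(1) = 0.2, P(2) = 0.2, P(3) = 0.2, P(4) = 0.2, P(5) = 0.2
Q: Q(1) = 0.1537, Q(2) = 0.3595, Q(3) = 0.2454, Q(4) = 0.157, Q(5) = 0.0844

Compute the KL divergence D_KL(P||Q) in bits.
0.1665 bits

D_KL(P||Q) = Σ P(x) log₂(P(x)/Q(x))

Computing term by term:
  P(1)·log₂(P(1)/Q(1)) = 0.2·log₂(0.2/0.1537) = 0.07598
  P(2)·log₂(P(2)/Q(2)) = 0.2·log₂(0.2/0.3595) = -0.16920
  P(3)·log₂(P(3)/Q(3)) = 0.2·log₂(0.2/0.2454) = -0.05903
  P(4)·log₂(P(4)/Q(4)) = 0.2·log₂(0.2/0.157) = 0.06985
  P(5)·log₂(P(5)/Q(5)) = 0.2·log₂(0.2/0.0844) = 0.24894

D_KL(P||Q) = 0.07598 - 0.16920 - 0.05903 + 0.06985 + 0.24894 = 0.16654 ≈ 0.1665 bits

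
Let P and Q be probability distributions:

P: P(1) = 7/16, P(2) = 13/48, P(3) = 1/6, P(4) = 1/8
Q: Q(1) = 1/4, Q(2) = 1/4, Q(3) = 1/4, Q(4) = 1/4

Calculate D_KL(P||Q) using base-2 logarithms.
0.1620 bits

D_KL(P||Q) = Σ P(x) log₂(P(x)/Q(x))

Computing term by term:
  P(1)·log₂(P(1)/Q(1)) = (7/16)·log₂((7/16)/(1/4)) = 0.35322
  P(2)·log₂(P(2)/Q(2)) = (13/48)·log₂((13/48)/(1/4)) = 0.03128
  P(3)·log₂(P(3)/Q(3)) = (1/6)·log₂((1/6)/(1/4)) = -0.09749
  P(4)·log₂(P(4)/Q(4)) = (1/8)·log₂((1/8)/(1/4)) = -0.12500

D_KL(P||Q) = 0.35322 + 0.03128 - 0.09749 - 0.12500 = 0.16201 ≈ 0.1620 bits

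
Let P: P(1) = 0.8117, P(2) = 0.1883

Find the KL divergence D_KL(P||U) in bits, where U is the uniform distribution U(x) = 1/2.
0.3021 bits

U(i) = 1/2 for all i

D_KL(P||U) = Σ P(x) log₂(P(x) / (1/2))
           = Σ P(x) log₂(P(x)) + log₂(2)
           = log₂(2) - H(P)

H(P) = -Σ P(x) log₂(P(x)):
  -P(1)·log₂(P(1)) = -(0.8117)·log₂(0.8117) = 0.24431
  -P(2)·log₂(P(2)) = -(0.1883)·log₂(0.1883) = 0.45359
H(P) = 0.24431 + 0.45359 = 0.69790 bits

log₂(2) = 1.00000 bits

D_KL(P||U) = 1.00000 - 0.69790 = 0.30210 ≈ 0.3021 bits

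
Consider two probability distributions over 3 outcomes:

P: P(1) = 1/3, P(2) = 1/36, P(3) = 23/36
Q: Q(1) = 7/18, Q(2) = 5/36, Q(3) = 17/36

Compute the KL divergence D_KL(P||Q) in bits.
0.1400 bits

D_KL(P||Q) = Σ P(x) log₂(P(x)/Q(x))

Computing term by term:
  P(1)·log₂(P(1)/Q(1)) = (1/3)·log₂((1/3)/(7/18)) = -0.07413
  P(2)·log₂(P(2)/Q(2)) = (1/36)·log₂((1/36)/(5/36)) = -0.06450
  P(3)·log₂(P(3)/Q(3)) = (23/36)·log₂((23/36)/(17/36)) = 0.27862

D_KL(P||Q) = -0.07413 - 0.06450 + 0.27862 = 0.13999 ≈ 0.1400 bits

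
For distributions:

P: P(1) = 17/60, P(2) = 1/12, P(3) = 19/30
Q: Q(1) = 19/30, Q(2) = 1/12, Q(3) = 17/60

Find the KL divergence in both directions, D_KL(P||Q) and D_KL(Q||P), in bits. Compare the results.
D_KL(P||Q) = 0.4062 bits, D_KL(Q||P) = 0.4062 bits. The two directions give exactly the same value for this pair.

D_KL(P||Q) = Σ P(x) log₂(P(x)/Q(x))

Computing term by term:
  P(1)·log₂(P(1)/Q(1)) = (17/60)·log₂((17/60)/(19/30)) = -0.32880
  P(2)·log₂(P(2)/Q(2)) = (1/12)·log₂((1/12)/(1/12)) = 0.00000
  P(3)·log₂(P(3)/Q(3)) = (19/30)·log₂((19/30)/(17/60)) = 0.73496

D_KL(P||Q) = -0.32880 + 0.00000 + 0.73496 = 0.40616 ≈ 0.4062 bits

D_KL(Q||P) = Σ Q(x) log₂(Q(x)/P(x))

Computing term by term:
  Q(1)·log₂(Q(1)/P(1)) = (19/30)·log₂((19/30)/(17/60)) = 0.73496
  Q(2)·log₂(Q(2)/P(2)) = (1/12)·log₂((1/12)/(1/12)) = 0.00000
  Q(3)·log₂(Q(3)/P(3)) = (17/60)·log₂((17/60)/(19/30)) = -0.32880

D_KL(Q||P) = 0.73496 + 0.00000 - 0.32880 = 0.40616 ≈ 0.4062 bits

These ARE equal here. Q is P with outcomes relabeled (Q(1) = P(3), Q(3) = P(1)) by a relabeling that is its own inverse, so the two sums contain exactly the same terms in a different order. This is a special case — KL divergence is not symmetric in general: D_KL(P||Q) ≠ D_KL(Q||P) for most P, Q.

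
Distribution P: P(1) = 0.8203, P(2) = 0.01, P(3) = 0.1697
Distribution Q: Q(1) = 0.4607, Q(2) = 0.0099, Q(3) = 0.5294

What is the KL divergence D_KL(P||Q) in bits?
0.4044 bits

D_KL(P||Q) = Σ P(x) log₂(P(x)/Q(x))

Computing term by term:
  P(1)·log₂(P(1)/Q(1)) = 0.8203·log₂(0.8203/0.4607) = 0.68276
  P(2)·log₂(P(2)/Q(2)) = 0.01·log₂(0.01/0.0099) = 0.00014
  P(3)·log₂(P(3)/Q(3)) = 0.1697·log₂(0.1697/0.5294) = -0.27854

D_KL(P||Q) = 0.68276 + 0.00014 - 0.27854 = 0.40436 ≈ 0.4044 bits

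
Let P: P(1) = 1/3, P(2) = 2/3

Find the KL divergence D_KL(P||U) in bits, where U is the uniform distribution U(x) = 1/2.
0.0817 bits

U(i) = 1/2 for all i

D_KL(P||U) = Σ P(x) log₂(P(x) / (1/2))
           = Σ P(x) log₂(P(x)) + log₂(2)
           = log₂(2) - H(P)

H(P) = -Σ P(x) log₂(P(x)):
  -P(1)·log₂(P(1)) = -(1/3)·log₂(1/3) = 0.52832
  -P(2)·log₂(P(2)) = -(2/3)·log₂(2/3) = 0.38998
H(P) = 0.52832 + 0.38998 = 0.91830 bits

log₂(2) = 1.00000 bits

D_KL(P||U) = 1.00000 - 0.91830 = 0.08170 ≈ 0.0817 bits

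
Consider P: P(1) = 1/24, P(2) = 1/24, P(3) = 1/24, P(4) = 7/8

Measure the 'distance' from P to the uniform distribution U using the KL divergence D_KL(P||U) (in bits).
1.2583 bits

U(i) = 1/4 for all i

D_KL(P||U) = Σ P(x) log₂(P(x) / (1/4))
           = Σ P(x) log₂(P(x)) + log₂(4)
           = log₂(4) - H(P)

H(P) = -Σ P(x) log₂(P(x)):
  -P(1)·log₂(P(1)) = -(1/24)·log₂(1/24) = 0.19104
  -P(2)·log₂(P(2)) = -(1/24)·log₂(1/24) = 0.19104
  -P(3)·log₂(P(3)) = -(1/24)·log₂(1/24) = 0.19104
  -P(4)·log₂(P(4)) = -(7/8)·log₂(7/8) = 0.16856
H(P) = 0.19104 + 0.19104 + 0.19104 + 0.16856 = 0.74168 bits

log₂(4) = 2.00000 bits

D_KL(P||U) = 2.00000 - 0.74168 = 1.25832 ≈ 1.2583 bits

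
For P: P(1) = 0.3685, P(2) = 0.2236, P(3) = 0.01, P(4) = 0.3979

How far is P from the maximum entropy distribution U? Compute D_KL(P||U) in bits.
0.3906 bits

U(i) = 1/4 for all i

D_KL(P||U) = Σ P(x) log₂(P(x) / (1/4))
           = Σ P(x) log₂(P(x)) + log₂(4)
           = log₂(4) - H(P)

H(P) = -Σ P(x) log₂(P(x)):
  -P(1)·log₂(P(1)) = -(0.3685)·log₂(0.3685) = 0.53074
  -P(2)·log₂(P(2)) = -(0.2236)·log₂(0.2236) = 0.48320
  -P(3)·log₂(P(3)) = -(0.01)·log₂(0.01) = 0.06644
  -P(4)·log₂(P(4)) = -(0.3979)·log₂(0.3979) = 0.52902
H(P) = 0.53074 + 0.48320 + 0.06644 + 0.52902 = 1.60940 bits

log₂(4) = 2.00000 bits

D_KL(P||U) = 2.00000 - 1.60940 = 0.39060 ≈ 0.3906 bits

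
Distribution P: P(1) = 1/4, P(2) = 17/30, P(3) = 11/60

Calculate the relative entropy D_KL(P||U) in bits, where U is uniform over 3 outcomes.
0.1719 bits

U(i) = 1/3 for all i

D_KL(P||U) = Σ P(x) log₂(P(x) / (1/3))
           = Σ P(x) log₂(P(x)) + log₂(3)
           = log₂(3) - H(P)

H(P) = -Σ P(x) log₂(P(x)):
  -P(1)·log₂(P(1)) = -(1/4)·log₂(1/4) = 0.50000
  -P(2)·log₂(P(2)) = -(17/30)·log₂(17/30) = 0.46434
  -P(3)·log₂(P(3)) = -(11/60)·log₂(11/60) = 0.44870
H(P) = 0.50000 + 0.46434 + 0.44870 = 1.41304 bits

log₂(3) = 1.58496 bits

D_KL(P||U) = 1.58496 - 1.41304 = 0.17192 ≈ 0.1719 bits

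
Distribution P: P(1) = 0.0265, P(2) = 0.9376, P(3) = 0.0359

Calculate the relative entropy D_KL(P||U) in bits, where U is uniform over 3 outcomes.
1.1867 bits

U(i) = 1/3 for all i

D_KL(P||U) = Σ P(x) log₂(P(x) / (1/3))
           = Σ P(x) log₂(P(x)) + log₂(3)
           = log₂(3) - H(P)

H(P) = -Σ P(x) log₂(P(x)):
  -P(1)·log₂(P(1)) = -(0.0265)·log₂(0.0265) = 0.13880
  -P(2)·log₂(P(2)) = -(0.9376)·log₂(0.9376) = 0.08716
  -P(3)·log₂(P(3)) = -(0.0359)·log₂(0.0359) = 0.17232
H(P) = 0.13880 + 0.08716 + 0.17232 = 0.39828 bits

log₂(3) = 1.58496 bits

D_KL(P||U) = 1.58496 - 0.39828 = 1.18668 ≈ 1.1867 bits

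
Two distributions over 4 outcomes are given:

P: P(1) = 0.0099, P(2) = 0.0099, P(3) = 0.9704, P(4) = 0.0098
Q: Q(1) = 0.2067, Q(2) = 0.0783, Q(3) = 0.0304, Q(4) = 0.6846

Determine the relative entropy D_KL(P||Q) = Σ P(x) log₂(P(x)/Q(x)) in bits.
4.7156 bits

D_KL(P||Q) = Σ P(x) log₂(P(x)/Q(x))

Computing term by term:
  P(1)·log₂(P(1)/Q(1)) = 0.0099·log₂(0.0099/0.2067) = -0.04340
  P(2)·log₂(P(2)/Q(2)) = 0.0099·log₂(0.0099/0.0783) = -0.02954
  P(3)·log₂(P(3)/Q(3)) = 0.9704·log₂(0.9704/0.0304) = 4.84854
  P(4)·log₂(P(4)/Q(4)) = 0.0098·log₂(0.0098/0.6846) = -0.06004

D_KL(P||Q) = -0.04340 - 0.02954 + 4.84854 - 0.06004 = 4.71556 ≈ 4.7156 bits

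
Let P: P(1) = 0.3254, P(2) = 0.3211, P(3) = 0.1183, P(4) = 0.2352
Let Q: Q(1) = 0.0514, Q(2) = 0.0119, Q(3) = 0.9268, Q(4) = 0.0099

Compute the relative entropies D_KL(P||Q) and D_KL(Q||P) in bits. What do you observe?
D_KL(P||Q) = 3.1165 bits, D_KL(Q||P) = 2.5138 bits. The two directions give different values (D_KL(P||Q) exceeds D_KL(Q||P) by 0.6027 bits): KL divergence is asymmetric.

D_KL(P||Q) = Σ P(x) log₂(P(x)/Q(x))

Computing term by term:
  P(1)·log₂(P(1)/Q(1)) = 0.3254·log₂(0.3254/0.0514) = 0.86634
  P(2)·log₂(P(2)/Q(2)) = 0.3211·log₂(0.3211/0.0119) = 1.52651
  P(3)·log₂(P(3)/Q(3)) = 0.1183·log₂(0.1183/0.9268) = -0.35133
  P(4)·log₂(P(4)/Q(4)) = 0.2352·log₂(0.2352/0.0099) = 1.07494

D_KL(P||Q) = 0.86634 + 1.52651 - 0.35133 + 1.07494 = 3.11646 ≈ 3.1165 bits

D_KL(Q||P) = Σ Q(x) log₂(Q(x)/P(x))

Computing term by term:
  Q(1)·log₂(Q(1)/P(1)) = 0.0514·log₂(0.0514/0.3254) = -0.13685
  Q(2)·log₂(Q(2)/P(2)) = 0.0119·log₂(0.0119/0.3211) = -0.05657
  Q(3)·log₂(Q(3)/P(3)) = 0.9268·log₂(0.9268/0.1183) = 2.75242
  Q(4)·log₂(Q(4)/P(4)) = 0.0099·log₂(0.0099/0.2352) = -0.04525

D_KL(Q||P) = -0.13685 - 0.05657 + 2.75242 - 0.04525 = 2.51375 ≈ 2.5138 bits

These are NOT equal (difference: 0.6027 bits). KL divergence is asymmetric: D_KL(P||Q) ≠ D_KL(Q||P) in general.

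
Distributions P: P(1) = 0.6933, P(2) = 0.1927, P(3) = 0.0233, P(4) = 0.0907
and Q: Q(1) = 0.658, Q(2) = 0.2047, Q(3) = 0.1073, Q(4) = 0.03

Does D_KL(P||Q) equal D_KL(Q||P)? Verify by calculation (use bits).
D_KL(P||Q) = 0.1289 bits, D_KL(Q||P) = 0.1568 bits. No — D_KL(P||Q) ≠ D_KL(Q||P) for this pair.

D_KL(P||Q) = Σ P(x) log₂(P(x)/Q(x))

Computing term by term:
  P(1)·log₂(P(1)/Q(1)) = 0.6933·log₂(0.6933/0.658) = 0.05227
  P(2)·log₂(P(2)/Q(2)) = 0.1927·log₂(0.1927/0.2047) = -0.01679
  P(3)·log₂(P(3)/Q(3)) = 0.0233·log₂(0.0233/0.1073) = -0.05134
  P(4)·log₂(P(4)/Q(4)) = 0.0907·log₂(0.0907/0.03) = 0.14477

D_KL(P||Q) = 0.05227 - 0.01679 - 0.05134 + 0.14477 = 0.12891 ≈ 0.1289 bits

D_KL(Q||P) = Σ Q(x) log₂(Q(x)/P(x))

Computing term by term:
  Q(1)·log₂(Q(1)/P(1)) = 0.658·log₂(0.658/0.6933) = -0.04961
  Q(2)·log₂(Q(2)/P(2)) = 0.2047·log₂(0.2047/0.1927) = 0.01784
  Q(3)·log₂(Q(3)/P(3)) = 0.1073·log₂(0.1073/0.0233) = 0.23641
  Q(4)·log₂(Q(4)/P(4)) = 0.03·log₂(0.03/0.0907) = -0.04788

D_KL(Q||P) = -0.04961 + 0.01784 + 0.23641 - 0.04788 = 0.15676 ≈ 0.1568 bits

These are NOT equal (difference: 0.0279 bits). KL divergence is asymmetric: D_KL(P||Q) ≠ D_KL(Q||P) in general.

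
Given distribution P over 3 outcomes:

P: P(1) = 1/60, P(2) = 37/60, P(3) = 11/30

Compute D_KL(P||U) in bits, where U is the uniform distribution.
0.5257 bits

U(i) = 1/3 for all i

D_KL(P||U) = Σ P(x) log₂(P(x) / (1/3))
           = Σ P(x) log₂(P(x)) + log₂(3)
           = log₂(3) - H(P)

H(P) = -Σ P(x) log₂(P(x)):
  -P(1)·log₂(P(1)) = -(1/60)·log₂(1/60) = 0.09845
  -P(2)·log₂(P(2)) = -(37/60)·log₂(37/60) = 0.43009
  -P(3)·log₂(P(3)) = -(11/30)·log₂(11/30) = 0.53073
H(P) = 0.09845 + 0.43009 + 0.53073 = 1.05927 bits

log₂(3) = 1.58496 bits

D_KL(P||U) = 1.58496 - 1.05927 = 0.52569 ≈ 0.5257 bits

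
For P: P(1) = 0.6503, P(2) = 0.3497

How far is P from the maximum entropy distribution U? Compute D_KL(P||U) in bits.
0.0662 bits

U(i) = 1/2 for all i

D_KL(P||U) = Σ P(x) log₂(P(x) / (1/2))
           = Σ P(x) log₂(P(x)) + log₂(2)
           = log₂(2) - H(P)

H(P) = -Σ P(x) log₂(P(x)):
  -P(1)·log₂(P(1)) = -(0.6503)·log₂(0.6503) = 0.40372
  -P(2)·log₂(P(2)) = -(0.3497)·log₂(0.3497) = 0.53008
H(P) = 0.40372 + 0.53008 = 0.93380 bits

log₂(2) = 1.00000 bits

D_KL(P||U) = 1.00000 - 0.93380 = 0.06620 ≈ 0.0662 bits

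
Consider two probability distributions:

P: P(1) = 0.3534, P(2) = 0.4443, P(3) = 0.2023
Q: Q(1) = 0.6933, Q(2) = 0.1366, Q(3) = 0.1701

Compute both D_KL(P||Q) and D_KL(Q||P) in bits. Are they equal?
D_KL(P||Q) = 0.4630 bits, D_KL(Q||P) = 0.3990 bits. No, they are not equal.

D_KL(P||Q) = Σ P(x) log₂(P(x)/Q(x))

Computing term by term:
  P(1)·log₂(P(1)/Q(1)) = 0.3534·log₂(0.3534/0.6933) = -0.34357
  P(2)·log₂(P(2)/Q(2)) = 0.4443·log₂(0.4443/0.1366) = 0.75601
  P(3)·log₂(P(3)/Q(3)) = 0.2023·log₂(0.2023/0.1701) = 0.05060

D_KL(P||Q) = -0.34357 + 0.75601 + 0.05060 = 0.46304 ≈ 0.4630 bits

D_KL(Q||P) = Σ Q(x) log₂(Q(x)/P(x))

Computing term by term:
  Q(1)·log₂(Q(1)/P(1)) = 0.6933·log₂(0.6933/0.3534) = 0.67401
  Q(2)·log₂(Q(2)/P(2)) = 0.1366·log₂(0.1366/0.4443) = -0.23244
  Q(3)·log₂(Q(3)/P(3)) = 0.1701·log₂(0.1701/0.2023) = -0.04254

D_KL(Q||P) = 0.67401 - 0.23244 - 0.04254 = 0.39903 ≈ 0.3990 bits

These are NOT equal (difference: 0.0640 bits). KL divergence is asymmetric: D_KL(P||Q) ≠ D_KL(Q||P) in general.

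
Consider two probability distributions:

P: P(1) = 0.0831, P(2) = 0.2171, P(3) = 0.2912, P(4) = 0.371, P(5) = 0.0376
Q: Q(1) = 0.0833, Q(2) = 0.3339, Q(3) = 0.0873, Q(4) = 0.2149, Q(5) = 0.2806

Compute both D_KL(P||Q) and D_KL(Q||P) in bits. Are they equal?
D_KL(P||Q) = 0.5542 bits, D_KL(Q||P) = 0.7003 bits. No, they are not equal.

D_KL(P||Q) = Σ P(x) log₂(P(x)/Q(x))

Computing term by term:
  P(1)·log₂(P(1)/Q(1)) = 0.0831·log₂(0.0831/0.0833) = -0.00029
  P(2)·log₂(P(2)/Q(2)) = 0.2171·log₂(0.2171/0.3339) = -0.13483
  P(3)·log₂(P(3)/Q(3)) = 0.2912·log₂(0.2912/0.0873) = 0.50609
  P(4)·log₂(P(4)/Q(4)) = 0.371·log₂(0.371/0.2149) = 0.29226
  P(5)·log₂(P(5)/Q(5)) = 0.0376·log₂(0.0376/0.2806) = -0.10903

D_KL(P||Q) = -0.00029 - 0.13483 + 0.50609 + 0.29226 - 0.10903 = 0.55420 ≈ 0.5542 bits

D_KL(Q||P) = Σ Q(x) log₂(Q(x)/P(x))

Computing term by term:
  Q(1)·log₂(Q(1)/P(1)) = 0.0833·log₂(0.0833/0.0831) = 0.00029
  Q(2)·log₂(Q(2)/P(2)) = 0.3339·log₂(0.3339/0.2171) = 0.20737
  Q(3)·log₂(Q(3)/P(3)) = 0.0873·log₂(0.0873/0.2912) = -0.15172
  Q(4)·log₂(Q(4)/P(4)) = 0.2149·log₂(0.2149/0.371) = -0.16929
  Q(5)·log₂(Q(5)/P(5)) = 0.2806·log₂(0.2806/0.0376) = 0.81366

D_KL(Q||P) = 0.00029 + 0.20737 - 0.15172 - 0.16929 + 0.81366 = 0.70031 ≈ 0.7003 bits

These are NOT equal (difference: 0.1461 bits). KL divergence is asymmetric: D_KL(P||Q) ≠ D_KL(Q||P) in general.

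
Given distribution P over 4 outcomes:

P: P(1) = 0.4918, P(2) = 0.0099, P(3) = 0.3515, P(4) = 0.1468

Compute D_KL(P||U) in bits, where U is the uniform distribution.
0.4940 bits

U(i) = 1/4 for all i

D_KL(P||U) = Σ P(x) log₂(P(x) / (1/4))
           = Σ P(x) log₂(P(x)) + log₂(4)
           = log₂(4) - H(P)

H(P) = -Σ P(x) log₂(P(x)):
  -P(1)·log₂(P(1)) = -(0.4918)·log₂(0.4918) = 0.50353
  -P(2)·log₂(P(2)) = -(0.0099)·log₂(0.0099) = 0.06592
  -P(3)·log₂(P(3)) = -(0.3515)·log₂(0.3515) = 0.53020
  -P(4)·log₂(P(4)) = -(0.1468)·log₂(0.1468) = 0.40635
H(P) = 0.50353 + 0.06592 + 0.53020 + 0.40635 = 1.50600 bits

log₂(4) = 2.00000 bits

D_KL(P||U) = 2.00000 - 1.50600 = 0.49400 ≈ 0.4940 bits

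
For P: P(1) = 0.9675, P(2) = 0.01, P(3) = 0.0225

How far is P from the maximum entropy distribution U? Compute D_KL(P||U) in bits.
1.3492 bits

U(i) = 1/3 for all i

D_KL(P||U) = Σ P(x) log₂(P(x) / (1/3))
           = Σ P(x) log₂(P(x)) + log₂(3)
           = log₂(3) - H(P)

H(P) = -Σ P(x) log₂(P(x)):
  -P(1)·log₂(P(1)) = -(0.9675)·log₂(0.9675) = 0.04612
  -P(2)·log₂(P(2)) = -(0.01)·log₂(0.01) = 0.06644
  -P(3)·log₂(P(3)) = -(0.0225)·log₂(0.0225) = 0.12316
H(P) = 0.04612 + 0.06644 + 0.12316 = 0.23572 bits

log₂(3) = 1.58496 bits

D_KL(P||U) = 1.58496 - 0.23572 = 1.34924 ≈ 1.3492 bits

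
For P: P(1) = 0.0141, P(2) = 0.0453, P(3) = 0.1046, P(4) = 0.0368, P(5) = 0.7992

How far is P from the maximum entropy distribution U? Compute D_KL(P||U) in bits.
1.2586 bits

U(i) = 1/5 for all i

D_KL(P||U) = Σ P(x) log₂(P(x) / (1/5))
           = Σ P(x) log₂(P(x)) + log₂(5)
           = log₂(5) - H(P)

H(P) = -Σ P(x) log₂(P(x)):
  -P(1)·log₂(P(1)) = -(0.0141)·log₂(0.0141) = 0.08669
  -P(2)·log₂(P(2)) = -(0.0453)·log₂(0.0453) = 0.20223
  -P(3)·log₂(P(3)) = -(0.1046)·log₂(0.1046) = 0.34069
  -P(4)·log₂(P(4)) = -(0.0368)·log₂(0.0368) = 0.17532
  -P(5)·log₂(P(5)) = -(0.7992)·log₂(0.7992) = 0.25844
H(P) = 0.08669 + 0.20223 + 0.34069 + 0.17532 + 0.25844 = 1.06337 bits

log₂(5) = 2.32193 bits

D_KL(P||U) = 2.32193 - 1.06337 = 1.25856 ≈ 1.2586 bits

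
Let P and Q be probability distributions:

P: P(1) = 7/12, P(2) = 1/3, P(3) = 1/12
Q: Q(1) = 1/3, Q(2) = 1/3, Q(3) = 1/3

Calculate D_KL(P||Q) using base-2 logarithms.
0.3043 bits

D_KL(P||Q) = Σ P(x) log₂(P(x)/Q(x))

Computing term by term:
  P(1)·log₂(P(1)/Q(1)) = (7/12)·log₂((7/12)/(1/3)) = 0.47096
  P(2)·log₂(P(2)/Q(2)) = (1/3)·log₂((1/3)/(1/3)) = 0.00000
  P(3)·log₂(P(3)/Q(3)) = (1/12)·log₂((1/12)/(1/3)) = -0.16667

D_KL(P||Q) = 0.47096 + 0.00000 - 0.16667 = 0.30429 ≈ 0.3043 bits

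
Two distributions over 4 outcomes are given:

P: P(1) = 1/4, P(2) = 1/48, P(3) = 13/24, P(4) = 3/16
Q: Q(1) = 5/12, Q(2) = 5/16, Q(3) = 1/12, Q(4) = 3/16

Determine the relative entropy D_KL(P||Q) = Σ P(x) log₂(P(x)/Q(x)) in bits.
1.1971 bits

D_KL(P||Q) = Σ P(x) log₂(P(x)/Q(x))

Computing term by term:
  P(1)·log₂(P(1)/Q(1)) = (1/4)·log₂((1/4)/(5/12)) = -0.18424
  P(2)·log₂(P(2)/Q(2)) = (1/48)·log₂((1/48)/(5/16)) = -0.08139
  P(3)·log₂(P(3)/Q(3)) = (13/24)·log₂((13/24)/(1/12)) = 1.46274
  P(4)·log₂(P(4)/Q(4)) = (3/16)·log₂((3/16)/(3/16)) = 0.00000

D_KL(P||Q) = -0.18424 - 0.08139 + 1.46274 + 0.00000 = 1.19711 ≈ 1.1971 bits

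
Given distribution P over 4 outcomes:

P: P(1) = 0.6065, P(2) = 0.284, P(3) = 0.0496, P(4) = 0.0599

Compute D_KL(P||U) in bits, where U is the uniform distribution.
0.5885 bits

U(i) = 1/4 for all i

D_KL(P||U) = Σ P(x) log₂(P(x) / (1/4))
           = Σ P(x) log₂(P(x)) + log₂(4)
           = log₂(4) - H(P)

H(P) = -Σ P(x) log₂(P(x)):
  -P(1)·log₂(P(1)) = -(0.6065)·log₂(0.6065) = 0.43754
  -P(2)·log₂(P(2)) = -(0.284)·log₂(0.284) = 0.51575
  -P(3)·log₂(P(3)) = -(0.0496)·log₂(0.0496) = 0.21494
  -P(4)·log₂(P(4)) = -(0.0599)·log₂(0.0599) = 0.24327
H(P) = 0.43754 + 0.51575 + 0.21494 + 0.24327 = 1.41150 bits

log₂(4) = 2.00000 bits

D_KL(P||U) = 2.00000 - 1.41150 = 0.58850 ≈ 0.5885 bits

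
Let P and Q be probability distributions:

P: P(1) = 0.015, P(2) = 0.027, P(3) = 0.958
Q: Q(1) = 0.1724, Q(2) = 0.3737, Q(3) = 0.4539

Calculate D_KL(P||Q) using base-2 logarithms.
0.8772 bits

D_KL(P||Q) = Σ P(x) log₂(P(x)/Q(x))

Computing term by term:
  P(1)·log₂(P(1)/Q(1)) = 0.015·log₂(0.015/0.1724) = -0.05284
  P(2)·log₂(P(2)/Q(2)) = 0.027·log₂(0.027/0.3737) = -0.10235
  P(3)·log₂(P(3)/Q(3)) = 0.958·log₂(0.958/0.4539) = 1.03239

D_KL(P||Q) = -0.05284 - 0.10235 + 1.03239 = 0.87720 ≈ 0.8772 bits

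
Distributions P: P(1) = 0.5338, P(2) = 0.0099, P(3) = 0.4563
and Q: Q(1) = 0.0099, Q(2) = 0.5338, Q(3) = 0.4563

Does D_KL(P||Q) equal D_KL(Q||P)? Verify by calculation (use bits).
D_KL(P||Q) = 3.0139 bits, D_KL(Q||P) = 3.0139 bits. Yes — for this pair D_KL(P||Q) = D_KL(Q||P).

D_KL(P||Q) = Σ P(x) log₂(P(x)/Q(x))

Computing term by term:
  P(1)·log₂(P(1)/Q(1)) = 0.5338·log₂(0.5338/0.0099) = 3.07081
  P(2)·log₂(P(2)/Q(2)) = 0.0099·log₂(0.0099/0.5338) = -0.05695
  P(3)·log₂(P(3)/Q(3)) = 0.4563·log₂(0.4563/0.4563) = 0.00000

D_KL(P||Q) = 3.07081 - 0.05695 + 0.00000 = 3.01386 ≈ 3.0139 bits

D_KL(Q||P) = Σ Q(x) log₂(Q(x)/P(x))

Computing term by term:
  Q(1)·log₂(Q(1)/P(1)) = 0.0099·log₂(0.0099/0.5338) = -0.05695
  Q(2)·log₂(Q(2)/P(2)) = 0.5338·log₂(0.5338/0.0099) = 3.07081
  Q(3)·log₂(Q(3)/P(3)) = 0.4563·log₂(0.4563/0.4563) = 0.00000

D_KL(Q||P) = -0.05695 + 3.07081 + 0.00000 = 3.01386 ≈ 3.0139 bits

These ARE equal here. Q is P with outcomes relabeled (Q(1) = P(2), Q(2) = P(1)) by a relabeling that is its own inverse, so the two sums contain exactly the same terms in a different order. This is a special case — KL divergence is not symmetric in general: D_KL(P||Q) ≠ D_KL(Q||P) for most P, Q.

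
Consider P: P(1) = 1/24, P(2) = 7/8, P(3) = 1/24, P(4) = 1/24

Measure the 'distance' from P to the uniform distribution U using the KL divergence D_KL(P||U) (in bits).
1.2583 bits

U(i) = 1/4 for all i

D_KL(P||U) = Σ P(x) log₂(P(x) / (1/4))
           = Σ P(x) log₂(P(x)) + log₂(4)
           = log₂(4) - H(P)

H(P) = -Σ P(x) log₂(P(x)):
  -P(1)·log₂(P(1)) = -(1/24)·log₂(1/24) = 0.19104
  -P(2)·log₂(P(2)) = -(7/8)·log₂(7/8) = 0.16856
  -P(3)·log₂(P(3)) = -(1/24)·log₂(1/24) = 0.19104
  -P(4)·log₂(P(4)) = -(1/24)·log₂(1/24) = 0.19104
H(P) = 0.19104 + 0.16856 + 0.19104 + 0.19104 = 0.74168 bits

log₂(4) = 2.00000 bits

D_KL(P||U) = 2.00000 - 0.74168 = 1.25832 ≈ 1.2583 bits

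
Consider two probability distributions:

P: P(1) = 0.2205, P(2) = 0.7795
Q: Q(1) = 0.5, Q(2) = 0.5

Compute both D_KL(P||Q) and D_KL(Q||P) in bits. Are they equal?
D_KL(P||Q) = 0.2389 bits, D_KL(Q||P) = 0.2703 bits. No, they are not equal.

D_KL(P||Q) = Σ P(x) log₂(P(x)/Q(x))

Computing term by term:
  P(1)·log₂(P(1)/Q(1)) = 0.2205·log₂(0.2205/0.5) = -0.26044
  P(2)·log₂(P(2)/Q(2)) = 0.7795·log₂(0.7795/0.5) = 0.49936

D_KL(P||Q) = -0.26044 + 0.49936 = 0.23892 ≈ 0.2389 bits

D_KL(Q||P) = Σ Q(x) log₂(Q(x)/P(x))

Computing term by term:
  Q(1)·log₂(Q(1)/P(1)) = 0.5·log₂(0.5/0.2205) = 0.59057
  Q(2)·log₂(Q(2)/P(2)) = 0.5·log₂(0.5/0.7795) = -0.32031

D_KL(Q||P) = 0.59057 - 0.32031 = 0.27026 ≈ 0.2703 bits

These are NOT equal (difference: 0.0314 bits). KL divergence is asymmetric: D_KL(P||Q) ≠ D_KL(Q||P) in general.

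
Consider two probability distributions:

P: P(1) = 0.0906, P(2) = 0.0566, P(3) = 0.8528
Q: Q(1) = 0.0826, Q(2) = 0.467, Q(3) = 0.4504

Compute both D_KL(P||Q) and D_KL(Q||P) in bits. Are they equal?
D_KL(P||Q) = 0.6252 bits, D_KL(Q||P) = 0.9960 bits. No, they are not equal.

D_KL(P||Q) = Σ P(x) log₂(P(x)/Q(x))

Computing term by term:
  P(1)·log₂(P(1)/Q(1)) = 0.0906·log₂(0.0906/0.0826) = 0.01208
  P(2)·log₂(P(2)/Q(2)) = 0.0566·log₂(0.0566/0.467) = -0.17232
  P(3)·log₂(P(3)/Q(3)) = 0.8528·log₂(0.8528/0.4504) = 0.78543

D_KL(P||Q) = 0.01208 - 0.17232 + 0.78543 = 0.62519 ≈ 0.6252 bits

D_KL(Q||P) = Σ Q(x) log₂(Q(x)/P(x))

Computing term by term:
  Q(1)·log₂(Q(1)/P(1)) = 0.0826·log₂(0.0826/0.0906) = -0.01102
  Q(2)·log₂(Q(2)/P(2)) = 0.467·log₂(0.467/0.0566) = 1.42180
  Q(3)·log₂(Q(3)/P(3)) = 0.4504·log₂(0.4504/0.8528) = -0.41482

D_KL(Q||P) = -0.01102 + 1.42180 - 0.41482 = 0.99596 ≈ 0.9960 bits

These are NOT equal (difference: 0.3708 bits). KL divergence is asymmetric: D_KL(P||Q) ≠ D_KL(Q||P) in general.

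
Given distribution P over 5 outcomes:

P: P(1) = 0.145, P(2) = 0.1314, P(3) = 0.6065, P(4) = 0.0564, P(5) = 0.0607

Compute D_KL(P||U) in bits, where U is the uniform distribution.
0.6164 bits

U(i) = 1/5 for all i

D_KL(P||U) = Σ P(x) log₂(P(x) / (1/5))
           = Σ P(x) log₂(P(x)) + log₂(5)
           = log₂(5) - H(P)

H(P) = -Σ P(x) log₂(P(x)):
  -P(1)·log₂(P(1)) = -(0.145)·log₂(0.145) = 0.40395
  -P(2)·log₂(P(2)) = -(0.1314)·log₂(0.1314) = 0.38473
  -P(3)·log₂(P(3)) = -(0.6065)·log₂(0.6065) = 0.43754
  -P(4)·log₂(P(4)) = -(0.0564)·log₂(0.0564) = 0.23396
  -P(5)·log₂(P(5)) = -(0.0607)·log₂(0.0607) = 0.24536
H(P) = 0.40395 + 0.38473 + 0.43754 + 0.23396 + 0.24536 = 1.70554 bits

log₂(5) = 2.32193 bits

D_KL(P||U) = 2.32193 - 1.70554 = 0.61639 ≈ 0.6164 bits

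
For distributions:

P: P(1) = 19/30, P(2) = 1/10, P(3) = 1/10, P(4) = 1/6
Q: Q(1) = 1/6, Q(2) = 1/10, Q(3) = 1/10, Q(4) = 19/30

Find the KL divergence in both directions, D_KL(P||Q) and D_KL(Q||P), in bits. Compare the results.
D_KL(P||Q) = 0.8988 bits, D_KL(Q||P) = 0.8988 bits. The two directions give exactly the same value for this pair.

D_KL(P||Q) = Σ P(x) log₂(P(x)/Q(x))

Computing term by term:
  P(1)·log₂(P(1)/Q(1)) = (19/30)·log₂((19/30)/(1/6)) = 1.21980
  P(2)·log₂(P(2)/Q(2)) = (1/10)·log₂((1/10)/(1/10)) = 0.00000
  P(3)·log₂(P(3)/Q(3)) = (1/10)·log₂((1/10)/(1/10)) = 0.00000
  P(4)·log₂(P(4)/Q(4)) = (1/6)·log₂((1/6)/(19/30)) = -0.32100

D_KL(P||Q) = 1.21980 + 0.00000 + 0.00000 - 0.32100 = 0.89880 ≈ 0.8988 bits

D_KL(Q||P) = Σ Q(x) log₂(Q(x)/P(x))

Computing term by term:
  Q(1)·log₂(Q(1)/P(1)) = (1/6)·log₂((1/6)/(19/30)) = -0.32100
  Q(2)·log₂(Q(2)/P(2)) = (1/10)·log₂((1/10)/(1/10)) = 0.00000
  Q(3)·log₂(Q(3)/P(3)) = (1/10)·log₂((1/10)/(1/10)) = 0.00000
  Q(4)·log₂(Q(4)/P(4)) = (19/30)·log₂((19/30)/(1/6)) = 1.21980

D_KL(Q||P) = -0.32100 + 0.00000 + 0.00000 + 1.21980 = 0.89880 ≈ 0.8988 bits

These ARE equal here. Q is P with outcomes relabeled (Q(1) = P(4), Q(2) = P(3), Q(3) = P(2), Q(4) = P(1)) by a relabeling that is its own inverse, so the two sums contain exactly the same terms in a different order. This is a special case — KL divergence is not symmetric in general: D_KL(P||Q) ≠ D_KL(Q||P) for most P, Q.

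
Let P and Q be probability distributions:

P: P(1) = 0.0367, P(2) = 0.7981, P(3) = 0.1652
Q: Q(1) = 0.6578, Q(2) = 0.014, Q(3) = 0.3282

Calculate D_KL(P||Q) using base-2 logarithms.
4.3390 bits

D_KL(P||Q) = Σ P(x) log₂(P(x)/Q(x))

Computing term by term:
  P(1)·log₂(P(1)/Q(1)) = 0.0367·log₂(0.0367/0.6578) = -0.15281
  P(2)·log₂(P(2)/Q(2)) = 0.7981·log₂(0.7981/0.014) = 4.65537
  P(3)·log₂(P(3)/Q(3)) = 0.1652·log₂(0.1652/0.3282) = -0.16361

D_KL(P||Q) = -0.15281 + 4.65537 - 0.16361 = 4.33895 ≈ 4.3390 bits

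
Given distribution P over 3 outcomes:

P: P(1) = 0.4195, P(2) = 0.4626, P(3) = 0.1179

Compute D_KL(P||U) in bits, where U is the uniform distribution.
0.1811 bits

U(i) = 1/3 for all i

D_KL(P||U) = Σ P(x) log₂(P(x) / (1/3))
           = Σ P(x) log₂(P(x)) + log₂(3)
           = log₂(3) - H(P)

H(P) = -Σ P(x) log₂(P(x)):
  -P(1)·log₂(P(1)) = -(0.4195)·log₂(0.4195) = 0.52574
  -P(2)·log₂(P(2)) = -(0.4626)·log₂(0.4626) = 0.51449
  -P(3)·log₂(P(3)) = -(0.1179)·log₂(0.1179) = 0.36365
H(P) = 0.52574 + 0.51449 + 0.36365 = 1.40388 bits

log₂(3) = 1.58496 bits

D_KL(P||U) = 1.58496 - 1.40388 = 0.18108 ≈ 0.1811 bits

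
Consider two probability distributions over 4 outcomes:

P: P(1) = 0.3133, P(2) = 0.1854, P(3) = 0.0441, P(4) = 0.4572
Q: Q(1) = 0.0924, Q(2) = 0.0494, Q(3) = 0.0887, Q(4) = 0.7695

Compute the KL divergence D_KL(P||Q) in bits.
0.5178 bits

D_KL(P||Q) = Σ P(x) log₂(P(x)/Q(x))

Computing term by term:
  P(1)·log₂(P(1)/Q(1)) = 0.3133·log₂(0.3133/0.0924) = 0.55190
  P(2)·log₂(P(2)/Q(2)) = 0.1854·log₂(0.1854/0.0494) = 0.35375
  P(3)·log₂(P(3)/Q(3)) = 0.0441·log₂(0.0441/0.0887) = -0.04446
  P(4)·log₂(P(4)/Q(4)) = 0.4572·log₂(0.4572/0.7695) = -0.34340

D_KL(P||Q) = 0.55190 + 0.35375 - 0.04446 - 0.34340 = 0.51779 ≈ 0.5178 bits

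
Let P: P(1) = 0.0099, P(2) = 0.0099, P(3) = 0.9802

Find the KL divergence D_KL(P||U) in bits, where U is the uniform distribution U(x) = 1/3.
1.4248 bits

U(i) = 1/3 for all i

D_KL(P||U) = Σ P(x) log₂(P(x) / (1/3))
           = Σ P(x) log₂(P(x)) + log₂(3)
           = log₂(3) - H(P)

H(P) = -Σ P(x) log₂(P(x)):
  -P(1)·log₂(P(1)) = -(0.0099)·log₂(0.0099) = 0.06592
  -P(2)·log₂(P(2)) = -(0.0099)·log₂(0.0099) = 0.06592
  -P(3)·log₂(P(3)) = -(0.9802)·log₂(0.9802) = 0.02828
H(P) = 0.06592 + 0.06592 + 0.02828 = 0.16012 bits

log₂(3) = 1.58496 bits

D_KL(P||U) = 1.58496 - 0.16012 = 1.42484 ≈ 1.4248 bits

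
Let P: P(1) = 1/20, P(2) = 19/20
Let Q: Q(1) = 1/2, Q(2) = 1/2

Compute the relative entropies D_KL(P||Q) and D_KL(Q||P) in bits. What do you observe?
D_KL(P||Q) = 0.7136 bits, D_KL(Q||P) = 1.1980 bits. The two directions give different values (D_KL(Q||P) exceeds D_KL(P||Q) by 0.4844 bits): KL divergence is asymmetric.

D_KL(P||Q) = Σ P(x) log₂(P(x)/Q(x))

Computing term by term:
  P(1)·log₂(P(1)/Q(1)) = (1/20)·log₂((1/20)/(1/2)) = -0.16610
  P(2)·log₂(P(2)/Q(2)) = (19/20)·log₂((19/20)/(1/2)) = 0.87970

D_KL(P||Q) = -0.16610 + 0.87970 = 0.71360 ≈ 0.7136 bits

D_KL(Q||P) = Σ Q(x) log₂(Q(x)/P(x))

Computing term by term:
  Q(1)·log₂(Q(1)/P(1)) = (1/2)·log₂((1/2)/(1/20)) = 1.66096
  Q(2)·log₂(Q(2)/P(2)) = (1/2)·log₂((1/2)/(19/20)) = -0.46300

D_KL(Q||P) = 1.66096 - 0.46300 = 1.19796 ≈ 1.1980 bits

These are NOT equal (difference: 0.4844 bits). KL divergence is asymmetric: D_KL(P||Q) ≠ D_KL(Q||P) in general.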